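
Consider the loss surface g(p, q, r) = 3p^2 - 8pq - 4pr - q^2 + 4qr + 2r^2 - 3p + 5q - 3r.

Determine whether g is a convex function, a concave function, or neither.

g is quadratic, so its Hessian is the constant matrix H = [[6, -8, -4], [-8, -2, 4], [-4, 4, 4]].
Leading principal minors: 6, -76, -112.
Neither pattern holds ⇒ H is indefinite ⇒ neither convex nor concave.

neither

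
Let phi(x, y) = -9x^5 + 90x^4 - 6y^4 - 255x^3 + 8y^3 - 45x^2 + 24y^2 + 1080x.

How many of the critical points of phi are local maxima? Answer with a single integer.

4

phi separates as a function of x plus a function of y, so ∇phi=0 decouples.
∂phi/∂x = -45(x - 4)(x - 3)(x - 2)(x + 1) = 0 at x ∈ {-1, 2, 3, 4}; ∂phi/∂y = -24y(y - 2)(y + 1) = 0 at y ∈ {-1, 0, 2}.
The Hessian is diagonal: diag(phi_xx, phi_yy). Second derivatives: phi_xx(-1)=2700, phi_xx(2)=-270, phi_xx(3)=180, phi_xx(4)=-450; phi_yy(-1)=-72, phi_yy(0)=48, phi_yy(2)=-144.
Local maxima occur where both diagonal entries negative: (2, -1), (2, 2), (4, -1), (4, 2). Count: 4.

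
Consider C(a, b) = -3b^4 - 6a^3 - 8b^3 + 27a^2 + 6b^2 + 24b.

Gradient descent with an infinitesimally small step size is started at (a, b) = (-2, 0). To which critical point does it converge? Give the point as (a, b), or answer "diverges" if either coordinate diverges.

(0, -1)

C is separable, so gradient descent decouples: a follows -∂C/∂a, b follows -∂C/∂b.
∂C/∂a = -18a(a - 3); at a=-2 this is -180, so a increases.
∂C/∂b = -12(b - 1)(b + 1)(b + 2); at b=0 this is 24, so b decreases.
a converges to its nearest critical value 0 (a local min of the a-part); b converges to -1. The iterate converges to (0, -1).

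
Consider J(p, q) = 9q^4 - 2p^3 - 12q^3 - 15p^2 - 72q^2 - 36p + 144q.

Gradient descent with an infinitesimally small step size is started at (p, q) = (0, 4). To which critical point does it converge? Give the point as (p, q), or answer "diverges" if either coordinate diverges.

J is separable, so gradient descent decouples: p follows -∂J/∂p, q follows -∂J/∂q.
∂J/∂p = -6(p + 2)(p + 3); at p=0 this is -36, so p increases.
∂J/∂q = 36(q - 2)(q - 1)(q + 2); at q=4 this is 1296, so q decreases.
The p-coordinate has no critical point in that direction and runs off to infinity.

diverges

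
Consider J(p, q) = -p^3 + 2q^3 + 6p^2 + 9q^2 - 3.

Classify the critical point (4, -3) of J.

local maximum

The mixed partial ∂²J/∂p∂q is 0, so the Hessian at any point is diag(J_pp, J_qq) = diag(6(-p + 2), 6(2q + 3)).
At (4, -3): H = diag(-12, -18).
Both eigenvalues are negative, so H is negative definite: a local maximum.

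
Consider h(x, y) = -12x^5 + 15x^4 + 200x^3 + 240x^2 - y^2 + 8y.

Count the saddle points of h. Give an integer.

h separates as a function of x plus a function of y, so ∇h=0 decouples.
∂h/∂x = -60x(x - 4)(x + 1)(x + 2) = 0 at x ∈ {-2, -1, 0, 4}; ∂h/∂y = -2(y - 4) = 0 at y ∈ {4}.
The Hessian is diagonal: diag(h_xx, h_yy). Second derivatives: h_xx(-2)=720, h_xx(-1)=-300, h_xx(0)=480, h_xx(4)=-7200; h_yy(4)=-2.
Saddle points occur where the two diagonal entries have opposite signs: (-2, 4), (0, 4). Count: 2.

2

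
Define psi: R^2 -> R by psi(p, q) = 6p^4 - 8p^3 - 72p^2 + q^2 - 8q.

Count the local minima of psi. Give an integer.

psi separates as a function of p plus a function of q, so ∇psi=0 decouples.
∂psi/∂p = 24p(p - 3)(p + 2) = 0 at p ∈ {-2, 0, 3}; ∂psi/∂q = 2(q - 4) = 0 at q ∈ {4}.
The Hessian is diagonal: diag(psi_pp, psi_qq). Second derivatives: psi_pp(-2)=240, psi_pp(0)=-144, psi_pp(3)=360; psi_qq(4)=2.
Local minima occur where both diagonal entries positive: (-2, 4), (3, 4). Count: 2.

2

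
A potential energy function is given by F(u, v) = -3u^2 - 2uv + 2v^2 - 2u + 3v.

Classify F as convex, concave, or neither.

F is quadratic, so its Hessian is the constant matrix H = [[-6, -2], [-2, 4]].
det(H) = -28, tr(H) = -2.
det(H) < 0, so H is indefinite: neither convex nor concave.

neither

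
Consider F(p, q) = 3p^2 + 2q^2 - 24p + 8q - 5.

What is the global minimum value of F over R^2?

F(p,q) separates as A(p) + B(q) − 5, so its minimum is min A + min B − 5.
A'(p) = 6p - 24 vanishes at p ∈ {4}; B'(q) = 4q + 8 vanishes at q ∈ {-2}.
Local minima of A (where A''>0): A(4)=-48. Local minima of B: B(-2)=-8.
So the global minimum of F is A(4) + B(-2) − 5 = -48 − 8 − 5 = -61, attained at (4, -2).

-61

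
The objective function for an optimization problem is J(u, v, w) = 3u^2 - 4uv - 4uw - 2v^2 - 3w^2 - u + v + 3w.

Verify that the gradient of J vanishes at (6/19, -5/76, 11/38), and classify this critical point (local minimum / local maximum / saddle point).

∇J = (6u - 4v - 4w - 1, -4u - 4v + 1, -4u - 6w + 3); substituting (6/19, -5/76, 11/38) gives ∇J = (0, 0, 0), so (6/19, -5/76, 11/38) is indeed a critical point.
The Hessian is constant: H = [[6, -4, -4], [-4, -4, 0], [-4, 0, -6]].
Leading principal minors: Δ₁ = 6, Δ₂ = -40, Δ₃ = 304.
The minors fit neither the all-positive nor the alternating-sign pattern, so H is indefinite: a saddle point.

saddle point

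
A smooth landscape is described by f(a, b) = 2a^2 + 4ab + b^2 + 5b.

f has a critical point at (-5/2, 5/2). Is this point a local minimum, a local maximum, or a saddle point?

The Hessian of f is constant: H = [[4, 4], [4, 2]].
det(H) = 4·2 − 4² = -8.
Since det(H) < 0, H is indefinite and the critical point is a saddle point.

saddle point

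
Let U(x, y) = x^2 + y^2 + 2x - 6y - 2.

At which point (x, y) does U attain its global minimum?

U(x,y) separates as P(x) + Q(y) − 2, so its minimum is min P + min Q − 2.
P'(x) = 2x + 2 vanishes at x ∈ {-1}; Q'(y) = 2y - 6 vanishes at y ∈ {3}.
Local minima of P (where P''>0): P(-1)=-1. Local minima of Q: Q(3)=-9.
So the global minimum of U is P(-1) + Q(3) − 2 = -1 − 9 − 2 = -12, attained at (-1, 3).

(-1, 3)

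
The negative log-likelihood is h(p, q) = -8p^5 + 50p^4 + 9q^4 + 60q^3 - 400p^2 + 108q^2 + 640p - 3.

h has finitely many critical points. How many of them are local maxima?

h separates as a function of p plus a function of q, so ∇h=0 decouples.
∂h/∂p = -40(p - 4)(p - 2)(p - 1)(p + 2) = 0 at p ∈ {-2, 1, 2, 4}; ∂h/∂q = 36q(q + 2)(q + 3) = 0 at q ∈ {-3, -2, 0}.
The Hessian is diagonal: diag(h_pp, h_qq). Second derivatives: h_pp(-2)=2880, h_pp(1)=-360, h_pp(2)=320, h_pp(4)=-1440; h_qq(-3)=108, h_qq(-2)=-72, h_qq(0)=216.
Local maxima occur where both diagonal entries negative: (1, -2), (4, -2). Count: 2.

2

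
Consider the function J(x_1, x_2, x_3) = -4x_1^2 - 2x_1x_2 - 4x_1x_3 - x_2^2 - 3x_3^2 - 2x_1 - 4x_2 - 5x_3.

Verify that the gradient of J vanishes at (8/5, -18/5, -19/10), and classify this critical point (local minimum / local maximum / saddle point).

∇J = (-8x_1 - 2x_2 - 4x_3 - 2, -2x_1 - 2x_2 - 4, -4x_1 - 6x_3 - 5); substituting (8/5, -18/5, -19/10) gives ∇J = (0, 0, 0), so (8/5, -18/5, -19/10) is indeed a critical point.
The Hessian is constant: H = [[-8, -2, -4], [-2, -2, 0], [-4, 0, -6]].
Leading principal minors: Δ₁ = -8, Δ₂ = 12, Δ₃ = -40.
The minors alternate sign starting negative (−, +, −), so H is negative definite: a local maximum.

local maximum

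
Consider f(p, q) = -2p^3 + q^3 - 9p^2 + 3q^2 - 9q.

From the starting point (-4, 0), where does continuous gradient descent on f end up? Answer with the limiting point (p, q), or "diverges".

(-3, 1)

f is separable, so gradient descent decouples: p follows -∂f/∂p, q follows -∂f/∂q.
∂f/∂p = -6p(p + 3); at p=-4 this is -24, so p increases.
∂f/∂q = 3(q - 1)(q + 3); at q=0 this is -9, so q increases.
p converges to its nearest critical value -3 (a local min of the p-part); q converges to 1. The iterate converges to (-3, 1).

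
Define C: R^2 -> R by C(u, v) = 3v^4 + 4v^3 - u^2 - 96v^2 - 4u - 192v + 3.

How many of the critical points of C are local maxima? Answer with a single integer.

1

C separates as a function of u plus a function of v, so ∇C=0 decouples.
∂C/∂u = -2(u + 2) = 0 at u ∈ {-2}; ∂C/∂v = 12(v - 4)(v + 1)(v + 4) = 0 at v ∈ {-4, -1, 4}.
The Hessian is diagonal: diag(C_uu, C_vv). Second derivatives: C_uu(-2)=-2; C_vv(-4)=288, C_vv(-1)=-180, C_vv(4)=480.
Local maxima occur where both diagonal entries negative: (-2, -1). Count: 1.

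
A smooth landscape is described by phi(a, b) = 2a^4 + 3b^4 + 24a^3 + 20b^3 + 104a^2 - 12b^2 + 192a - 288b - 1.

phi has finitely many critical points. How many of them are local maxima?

phi separates as a function of a plus a function of b, so ∇phi=0 decouples.
∂phi/∂a = 8(a + 2)(a + 3)(a + 4) = 0 at a ∈ {-4, -3, -2}; ∂phi/∂b = 12(b - 2)(b + 3)(b + 4) = 0 at b ∈ {-4, -3, 2}.
The Hessian is diagonal: diag(phi_aa, phi_bb). Second derivatives: phi_aa(-4)=16, phi_aa(-3)=-8, phi_aa(-2)=16; phi_bb(-4)=72, phi_bb(-3)=-60, phi_bb(2)=360.
Local maxima occur where both diagonal entries negative: (-3, -3). Count: 1.

1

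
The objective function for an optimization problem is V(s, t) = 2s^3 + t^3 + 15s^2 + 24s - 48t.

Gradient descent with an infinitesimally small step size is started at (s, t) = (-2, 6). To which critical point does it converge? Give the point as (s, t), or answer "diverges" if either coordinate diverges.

(-1, 4)

V is separable, so gradient descent decouples: s follows -∂V/∂s, t follows -∂V/∂t.
∂V/∂s = 6(s + 1)(s + 4); at s=-2 this is -12, so s increases.
∂V/∂t = 3(t - 4)(t + 4); at t=6 this is 60, so t decreases.
s converges to its nearest critical value -1 (a local min of the s-part); t converges to 4. The iterate converges to (-1, 4).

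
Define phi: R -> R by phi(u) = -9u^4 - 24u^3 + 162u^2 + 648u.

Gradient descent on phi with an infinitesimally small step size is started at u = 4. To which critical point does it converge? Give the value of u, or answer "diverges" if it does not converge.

phi'(u) = -36(u - 3)(u + 2)(u + 3), so phi'(4) = -1512.
Gradient descent moves in the -phi' direction, i.e. u is increasing.
There is no critical point above u=4, and phi' keeps the same sign, so the iterate runs off to +∞.

diverges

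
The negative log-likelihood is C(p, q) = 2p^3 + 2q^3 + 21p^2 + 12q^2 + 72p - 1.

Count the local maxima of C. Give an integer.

C separates as a function of p plus a function of q, so ∇C=0 decouples.
∂C/∂p = 6(p + 3)(p + 4) = 0 at p ∈ {-4, -3}; ∂C/∂q = 6q(q + 4) = 0 at q ∈ {-4, 0}.
The Hessian is diagonal: diag(C_pp, C_qq). Second derivatives: C_pp(-4)=-6, C_pp(-3)=6; C_qq(-4)=-24, C_qq(0)=24.
Local maxima occur where both diagonal entries negative: (-4, -4). Count: 1.

1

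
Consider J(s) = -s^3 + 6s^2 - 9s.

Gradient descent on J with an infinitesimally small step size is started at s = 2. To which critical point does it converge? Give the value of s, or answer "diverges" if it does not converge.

J'(s) = -3(s - 3)(s - 1), so J'(2) = 3.
Gradient descent moves in the -J' direction, i.e. s is decreasing.
The nearest critical point in that direction is s = 1, where J'' = 6 > 0 (a local minimum). The iterate converges there.

1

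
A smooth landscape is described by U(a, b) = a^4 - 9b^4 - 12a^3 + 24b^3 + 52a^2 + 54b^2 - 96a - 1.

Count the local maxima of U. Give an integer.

2

U separates as a function of a plus a function of b, so ∇U=0 decouples.
∂U/∂a = 4(a - 4)(a - 3)(a - 2) = 0 at a ∈ {2, 3, 4}; ∂U/∂b = -36b(b - 3)(b + 1) = 0 at b ∈ {-1, 0, 3}.
The Hessian is diagonal: diag(U_aa, U_bb). Second derivatives: U_aa(2)=8, U_aa(3)=-4, U_aa(4)=8; U_bb(-1)=-144, U_bb(0)=108, U_bb(3)=-432.
Local maxima occur where both diagonal entries negative: (3, -1), (3, 3). Count: 2.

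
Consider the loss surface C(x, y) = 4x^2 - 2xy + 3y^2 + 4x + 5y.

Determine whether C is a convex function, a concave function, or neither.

C is quadratic, so its Hessian is the constant matrix H = [[8, -2], [-2, 6]].
det(H) = 44, tr(H) = 14.
det(H) > 0 and tr(H) > 0, so H is positive definite everywhere: convex.

convex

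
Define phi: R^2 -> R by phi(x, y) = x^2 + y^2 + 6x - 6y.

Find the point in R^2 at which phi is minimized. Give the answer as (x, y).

(-3, 3)

phi(x,y) separates as P(x) + Q(y), so its minimum is min P + min Q.
P'(x) = 2x + 6 vanishes at x ∈ {-3}; Q'(y) = 2y - 6 vanishes at y ∈ {3}.
Local minima of P (where P''>0): P(-3)=-9. Local minima of Q: Q(3)=-9.
So the global minimum of phi is P(-3) + Q(3) = -9 − 9 = -18, attained at (-3, 3).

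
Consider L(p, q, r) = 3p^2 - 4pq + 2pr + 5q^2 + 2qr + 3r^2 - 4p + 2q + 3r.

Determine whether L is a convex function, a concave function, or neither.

convex

L is quadratic, so its Hessian is the constant matrix H = [[6, -4, 2], [-4, 10, 2], [2, 2, 6]].
Leading principal minors: 6, 44, 168.
All positive ⇒ H ≻ 0 ⇒ convex.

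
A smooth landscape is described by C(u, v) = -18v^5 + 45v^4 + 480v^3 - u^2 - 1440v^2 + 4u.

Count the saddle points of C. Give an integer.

2

C separates as a function of u plus a function of v, so ∇C=0 decouples.
∂C/∂u = -2(u - 2) = 0 at u ∈ {2}; ∂C/∂v = -90v(v - 4)(v - 2)(v + 4) = 0 at v ∈ {-4, 0, 2, 4}.
The Hessian is diagonal: diag(C_uu, C_vv). Second derivatives: C_uu(2)=-2; C_vv(-4)=17280, C_vv(0)=-2880, C_vv(2)=2160, C_vv(4)=-5760.
Saddle points occur where the two diagonal entries have opposite signs: (2, -4), (2, 2). Count: 2.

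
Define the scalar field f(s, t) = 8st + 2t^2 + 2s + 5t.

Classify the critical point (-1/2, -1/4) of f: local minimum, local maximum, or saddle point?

saddle point

The Hessian of f is constant: H = [[0, 8], [8, 4]].
det(H) = 0·4 − 8² = -64.
Since det(H) < 0, H is indefinite and the critical point is a saddle point.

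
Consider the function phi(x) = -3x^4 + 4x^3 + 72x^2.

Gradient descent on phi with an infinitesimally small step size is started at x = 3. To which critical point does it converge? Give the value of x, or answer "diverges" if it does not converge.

0

phi'(x) = -12x(x - 4)(x + 3), so phi'(3) = 216.
Gradient descent moves in the -phi' direction, i.e. x is decreasing.
The nearest critical point in that direction is x = 0, where phi'' = 144 > 0 (a local minimum). The iterate converges there.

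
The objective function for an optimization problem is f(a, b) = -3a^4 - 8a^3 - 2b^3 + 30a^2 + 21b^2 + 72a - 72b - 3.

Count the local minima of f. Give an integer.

f separates as a function of a plus a function of b, so ∇f=0 decouples.
∂f/∂a = -12(a - 2)(a + 1)(a + 3) = 0 at a ∈ {-3, -1, 2}; ∂f/∂b = -6(b - 4)(b - 3) = 0 at b ∈ {3, 4}.
The Hessian is diagonal: diag(f_aa, f_bb). Second derivatives: f_aa(-3)=-120, f_aa(-1)=72, f_aa(2)=-180; f_bb(3)=6, f_bb(4)=-6.
Local minima occur where both diagonal entries positive: (-1, 3). Count: 1.

1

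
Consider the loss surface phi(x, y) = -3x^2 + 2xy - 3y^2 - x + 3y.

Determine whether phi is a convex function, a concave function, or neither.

phi is quadratic, so its Hessian is the constant matrix H = [[-6, 2], [2, -6]].
det(H) = 32, tr(H) = -12.
det(H) > 0 and tr(H) < 0, so H is negative definite everywhere: concave.

concave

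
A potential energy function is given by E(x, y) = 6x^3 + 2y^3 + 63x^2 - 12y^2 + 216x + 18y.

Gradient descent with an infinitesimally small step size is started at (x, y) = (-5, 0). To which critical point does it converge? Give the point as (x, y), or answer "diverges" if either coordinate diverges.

E is separable, so gradient descent decouples: x follows -∂E/∂x, y follows -∂E/∂y.
∂E/∂x = 18(x + 3)(x + 4); at x=-5 this is 36, so x decreases.
∂E/∂y = 6(y - 3)(y - 1); at y=0 this is 18, so y decreases.
The x-coordinate has no critical point in that direction and runs off to infinity.

diverges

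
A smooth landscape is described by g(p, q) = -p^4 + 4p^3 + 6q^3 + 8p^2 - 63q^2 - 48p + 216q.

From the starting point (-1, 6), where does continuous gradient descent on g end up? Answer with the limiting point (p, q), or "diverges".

(2, 4)

g is separable, so gradient descent decouples: p follows -∂g/∂p, q follows -∂g/∂q.
∂g/∂p = -4(p - 3)(p - 2)(p + 2); at p=-1 this is -48, so p increases.
∂g/∂q = 18(q - 4)(q - 3); at q=6 this is 108, so q decreases.
p converges to its nearest critical value 2 (a local min of the p-part); q converges to 4. The iterate converges to (2, 4).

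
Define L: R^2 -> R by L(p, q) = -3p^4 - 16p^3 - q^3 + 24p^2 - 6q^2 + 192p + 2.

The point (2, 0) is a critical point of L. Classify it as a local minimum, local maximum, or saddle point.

local maximum

The mixed partial ∂²L/∂p∂q is 0, so the Hessian at any point is diag(L_pp, L_qq) = diag(12(-3p^2 - 8p + 4), -6(q + 2)).
At (2, 0): H = diag(-288, -12).
Both eigenvalues are negative, so H is negative definite: a local maximum.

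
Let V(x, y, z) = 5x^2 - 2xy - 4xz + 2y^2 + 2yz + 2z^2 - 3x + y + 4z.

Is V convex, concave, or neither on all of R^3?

convex

V is quadratic, so its Hessian is the constant matrix H = [[10, -2, -4], [-2, 4, 2], [-4, 2, 4]].
Leading principal minors: 10, 36, 72.
All positive ⇒ H ≻ 0 ⇒ convex.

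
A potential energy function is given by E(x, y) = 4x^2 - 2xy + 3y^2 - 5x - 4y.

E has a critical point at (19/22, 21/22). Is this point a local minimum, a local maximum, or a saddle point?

local minimum

The Hessian of E is constant: H = [[8, -2], [-2, 6]].
det(H) = 8·6 − (-2)² = 44.
det(H) > 0 and tr(H) = 14 > 0, so H is positive definite and the point is a local minimum.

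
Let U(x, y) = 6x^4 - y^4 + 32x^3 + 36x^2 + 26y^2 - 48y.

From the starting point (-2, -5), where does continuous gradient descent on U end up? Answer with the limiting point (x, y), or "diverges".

U is separable, so gradient descent decouples: x follows -∂U/∂x, y follows -∂U/∂y.
∂U/∂x = 24x(x + 1)(x + 3); at x=-2 this is 48, so x decreases.
∂U/∂y = -4(y - 3)(y - 1)(y + 4); at y=-5 this is 192, so y decreases.
The y-coordinate has no critical point in that direction and runs off to infinity.

diverges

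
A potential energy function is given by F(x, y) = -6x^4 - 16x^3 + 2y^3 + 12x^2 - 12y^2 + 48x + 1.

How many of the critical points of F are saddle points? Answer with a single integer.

3

F separates as a function of x plus a function of y, so ∇F=0 decouples.
∂F/∂x = -24(x - 1)(x + 1)(x + 2) = 0 at x ∈ {-2, -1, 1}; ∂F/∂y = 6y(y - 4) = 0 at y ∈ {0, 4}.
The Hessian is diagonal: diag(F_xx, F_yy). Second derivatives: F_xx(-2)=-72, F_xx(-1)=48, F_xx(1)=-144; F_yy(0)=-24, F_yy(4)=24.
Saddle points occur where the two diagonal entries have opposite signs: (-2, 4), (-1, 0), (1, 4). Count: 3.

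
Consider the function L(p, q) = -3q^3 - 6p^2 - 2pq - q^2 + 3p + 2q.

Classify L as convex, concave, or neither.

The term -3q^3 is cubic, so the Hessian is not constant.
∂²L/∂q² = -18q - 2, which takes both signs as q varies (negative for sufficiently large q). A diagonal entry of the Hessian changing sign means the Hessian is neither positive- nor negative-semidefinite on all of R^2.

neither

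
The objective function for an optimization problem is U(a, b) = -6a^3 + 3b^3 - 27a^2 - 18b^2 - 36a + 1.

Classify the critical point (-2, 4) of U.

The mixed partial ∂²U/∂a∂b is 0, so the Hessian at any point is diag(U_aa, U_bb) = diag(-18(2a + 3), 18(b - 2)).
At (-2, 4): H = diag(18, 36).
Both eigenvalues are positive, so H is positive definite: a local minimum.

local minimum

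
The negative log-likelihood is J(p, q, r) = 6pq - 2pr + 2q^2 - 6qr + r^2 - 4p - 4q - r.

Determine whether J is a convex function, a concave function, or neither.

J is quadratic, so its Hessian is the constant matrix H = [[0, 6, -2], [6, 4, -6], [-2, -6, 2]].
Leading principal minors: 0, -36, 56.
Neither pattern holds ⇒ H is indefinite ⇒ neither convex nor concave.

neither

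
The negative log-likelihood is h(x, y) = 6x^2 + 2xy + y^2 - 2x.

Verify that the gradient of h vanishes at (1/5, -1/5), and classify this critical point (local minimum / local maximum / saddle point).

local minimum

∇h = (12x + 2y - 2, 2x + 2y); substituting (1/5, -1/5) gives ∇h = (0, 0), so (1/5, -1/5) is indeed a critical point.
The Hessian of h is constant: H = [[12, 2], [2, 2]].
det(H) = 12·2 − 2² = 20.
det(H) > 0 and tr(H) = 14 > 0, so H is positive definite and the point is a local minimum.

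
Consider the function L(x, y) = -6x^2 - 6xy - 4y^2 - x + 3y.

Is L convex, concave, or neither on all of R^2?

concave

L is quadratic, so its Hessian is the constant matrix H = [[-12, -6], [-6, -8]].
det(H) = 60, tr(H) = -20.
det(H) > 0 and tr(H) < 0, so H is negative definite everywhere: concave.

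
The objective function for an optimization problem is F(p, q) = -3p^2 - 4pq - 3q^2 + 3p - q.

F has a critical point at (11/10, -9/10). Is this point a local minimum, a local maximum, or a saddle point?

local maximum

The Hessian of F is constant: H = [[-6, -4], [-4, -6]].
det(H) = (-6)·(-6) − (-4)² = 20.
det(H) > 0 and tr(H) = -12 < 0, so H is negative definite and the point is a local maximum.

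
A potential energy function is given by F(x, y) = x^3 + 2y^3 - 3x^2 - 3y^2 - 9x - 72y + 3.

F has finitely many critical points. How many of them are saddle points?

F separates as a function of x plus a function of y, so ∇F=0 decouples.
∂F/∂x = 3(x - 3)(x + 1) = 0 at x ∈ {-1, 3}; ∂F/∂y = 6(y - 4)(y + 3) = 0 at y ∈ {-3, 4}.
The Hessian is diagonal: diag(F_xx, F_yy). Second derivatives: F_xx(-1)=-12, F_xx(3)=12; F_yy(-3)=-42, F_yy(4)=42.
Saddle points occur where the two diagonal entries have opposite signs: (-1, 4), (3, -3). Count: 2.

2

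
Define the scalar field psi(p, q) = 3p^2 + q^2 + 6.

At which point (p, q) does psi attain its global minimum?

(0, 0)

psi(p,q) separates as A(p) + B(q) + 6, so its minimum is min A + min B + 6.
A'(p) = 6p vanishes at p ∈ {0}; B'(q) = 2q vanishes at q ∈ {0}.
Local minima of A (where A''>0): A(0)=0. Local minima of B: B(0)=0.
So the global minimum of psi is A(0) + B(0) + 6 = 0 + 0 + 6 = 6, attained at (0, 0).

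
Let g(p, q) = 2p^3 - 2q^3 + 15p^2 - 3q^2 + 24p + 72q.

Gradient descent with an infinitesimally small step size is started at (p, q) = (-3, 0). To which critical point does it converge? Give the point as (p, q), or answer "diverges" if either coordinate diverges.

(-1, -4)

g is separable, so gradient descent decouples: p follows -∂g/∂p, q follows -∂g/∂q.
∂g/∂p = 6(p + 1)(p + 4); at p=-3 this is -12, so p increases.
∂g/∂q = -6(q - 3)(q + 4); at q=0 this is 72, so q decreases.
p converges to its nearest critical value -1 (a local min of the p-part); q converges to -4. The iterate converges to (-1, -4).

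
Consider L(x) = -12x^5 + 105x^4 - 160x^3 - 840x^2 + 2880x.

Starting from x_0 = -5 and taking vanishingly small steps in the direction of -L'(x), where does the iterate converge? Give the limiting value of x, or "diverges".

L'(x) = -60(x - 4)(x - 3)(x - 2)(x + 2), so L'(-5) = -90720.
Gradient descent moves in the -L' direction, i.e. x is increasing.
The nearest critical point in that direction is x = -2, where L'' = 7200 > 0 (a local minimum). The iterate converges there.

-2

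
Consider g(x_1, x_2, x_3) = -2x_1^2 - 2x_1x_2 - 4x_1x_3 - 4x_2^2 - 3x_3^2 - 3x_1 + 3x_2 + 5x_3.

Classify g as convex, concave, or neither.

g is quadratic, so its Hessian is the constant matrix H = [[-4, -2, -4], [-2, -8, 0], [-4, 0, -6]].
Leading principal minors: -4, 28, -40.
Signs alternate −, +, − ⇒ H ≺ 0 ⇒ concave.

concave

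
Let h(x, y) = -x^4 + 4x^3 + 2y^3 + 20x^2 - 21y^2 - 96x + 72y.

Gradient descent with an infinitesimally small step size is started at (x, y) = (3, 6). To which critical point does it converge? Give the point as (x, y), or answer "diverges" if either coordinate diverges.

(2, 4)

h is separable, so gradient descent decouples: x follows -∂h/∂x, y follows -∂h/∂y.
∂h/∂x = -4(x - 4)(x - 2)(x + 3); at x=3 this is 24, so x decreases.
∂h/∂y = 6(y - 4)(y - 3); at y=6 this is 36, so y decreases.
x converges to its nearest critical value 2 (a local min of the x-part); y converges to 4. The iterate converges to (2, 4).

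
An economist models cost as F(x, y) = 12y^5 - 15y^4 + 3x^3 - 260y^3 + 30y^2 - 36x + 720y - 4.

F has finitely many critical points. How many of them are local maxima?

2

F separates as a function of x plus a function of y, so ∇F=0 decouples.
∂F/∂x = 9(x - 2)(x + 2) = 0 at x ∈ {-2, 2}; ∂F/∂y = 60(y - 4)(y - 1)(y + 1)(y + 3) = 0 at y ∈ {-3, -1, 1, 4}.
The Hessian is diagonal: diag(F_xx, F_yy). Second derivatives: F_xx(-2)=-36, F_xx(2)=36; F_yy(-3)=-3360, F_yy(-1)=1200, F_yy(1)=-1440, F_yy(4)=6300.
Local maxima occur where both diagonal entries negative: (-2, -3), (-2, 1). Count: 2.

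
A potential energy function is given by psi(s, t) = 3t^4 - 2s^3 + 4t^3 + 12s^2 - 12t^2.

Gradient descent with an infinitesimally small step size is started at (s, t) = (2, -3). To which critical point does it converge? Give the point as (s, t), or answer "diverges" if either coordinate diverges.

psi is separable, so gradient descent decouples: s follows -∂psi/∂s, t follows -∂psi/∂t.
∂psi/∂s = -6s(s - 4); at s=2 this is 24, so s decreases.
∂psi/∂t = 12t(t - 1)(t + 2); at t=-3 this is -144, so t increases.
s converges to its nearest critical value 0 (a local min of the s-part); t converges to -2. The iterate converges to (0, -2).

(0, -2)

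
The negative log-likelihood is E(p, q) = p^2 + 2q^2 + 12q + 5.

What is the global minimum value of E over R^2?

E(p,q) separates as A(p) + B(q) + 5, so its minimum is min A + min B + 5.
A'(p) = 2p vanishes at p ∈ {0}; B'(q) = 4q + 12 vanishes at q ∈ {-3}.
Local minima of A (where A''>0): A(0)=0. Local minima of B: B(-3)=-18.
So the global minimum of E is A(0) + B(-3) + 5 = 0 − 18 + 5 = -13, attained at (0, -3).

-13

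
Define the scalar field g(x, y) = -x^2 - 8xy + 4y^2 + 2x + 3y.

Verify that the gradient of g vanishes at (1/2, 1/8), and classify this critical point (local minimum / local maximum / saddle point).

saddle point

∇g = (-2x - 8y + 2, -8x + 8y + 3); substituting (1/2, 1/8) gives ∇g = (0, 0), so (1/2, 1/8) is indeed a critical point.
The Hessian of g is constant: H = [[-2, -8], [-8, 8]].
det(H) = (-2)·8 − (-8)² = -80.
Since det(H) < 0, H is indefinite and the critical point is a saddle point.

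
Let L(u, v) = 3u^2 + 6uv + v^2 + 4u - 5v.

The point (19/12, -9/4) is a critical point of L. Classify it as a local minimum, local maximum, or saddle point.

The Hessian of L is constant: H = [[6, 6], [6, 2]].
det(H) = 6·2 − 6² = -24.
Since det(H) < 0, H is indefinite and the critical point is a saddle point.

saddle point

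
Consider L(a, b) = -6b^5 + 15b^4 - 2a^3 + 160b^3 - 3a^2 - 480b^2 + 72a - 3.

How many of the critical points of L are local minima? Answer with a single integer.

2

L separates as a function of a plus a function of b, so ∇L=0 decouples.
∂L/∂a = -6(a - 3)(a + 4) = 0 at a ∈ {-4, 3}; ∂L/∂b = -30b(b - 4)(b - 2)(b + 4) = 0 at b ∈ {-4, 0, 2, 4}.
The Hessian is diagonal: diag(L_aa, L_bb). Second derivatives: L_aa(-4)=42, L_aa(3)=-42; L_bb(-4)=5760, L_bb(0)=-960, L_bb(2)=720, L_bb(4)=-1920.
Local minima occur where both diagonal entries positive: (-4, -4), (-4, 2). Count: 2.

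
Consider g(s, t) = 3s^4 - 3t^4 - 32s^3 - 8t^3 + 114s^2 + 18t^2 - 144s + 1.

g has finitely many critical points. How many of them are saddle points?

5

g separates as a function of s plus a function of t, so ∇g=0 decouples.
∂g/∂s = 12(s - 4)(s - 3)(s - 1) = 0 at s ∈ {1, 3, 4}; ∂g/∂t = -12t(t - 1)(t + 3) = 0 at t ∈ {-3, 0, 1}.
The Hessian is diagonal: diag(g_ss, g_tt). Second derivatives: g_ss(1)=72, g_ss(3)=-24, g_ss(4)=36; g_tt(-3)=-144, g_tt(0)=36, g_tt(1)=-48.
Saddle points occur where the two diagonal entries have opposite signs: (1, -3), (1, 1), (3, 0), (4, -3), (4, 1). Count: 5.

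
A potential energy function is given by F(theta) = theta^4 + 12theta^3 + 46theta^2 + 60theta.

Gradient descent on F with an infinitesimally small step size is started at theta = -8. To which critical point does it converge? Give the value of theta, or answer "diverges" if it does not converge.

-5

F'(theta) = 4(theta + 1)(theta + 3)(theta + 5), so F'(-8) = -420.
Gradient descent moves in the -F' direction, i.e. theta is increasing.
The nearest critical point in that direction is theta = -5, where F'' = 32 > 0 (a local minimum). The iterate converges there.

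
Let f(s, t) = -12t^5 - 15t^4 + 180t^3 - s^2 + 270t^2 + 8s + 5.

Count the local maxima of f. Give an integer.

f separates as a function of s plus a function of t, so ∇f=0 decouples.
∂f/∂s = -2(s - 4) = 0 at s ∈ {4}; ∂f/∂t = -60t(t - 3)(t + 1)(t + 3) = 0 at t ∈ {-3, -1, 0, 3}.
The Hessian is diagonal: diag(f_ss, f_tt). Second derivatives: f_ss(4)=-2; f_tt(-3)=2160, f_tt(-1)=-480, f_tt(0)=540, f_tt(3)=-4320.
Local maxima occur where both diagonal entries negative: (4, -1), (4, 3). Count: 2.

2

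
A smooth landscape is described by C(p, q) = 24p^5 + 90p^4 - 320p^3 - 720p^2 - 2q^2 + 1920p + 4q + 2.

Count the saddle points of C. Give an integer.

C separates as a function of p plus a function of q, so ∇C=0 decouples.
∂C/∂p = 120(p - 2)(p - 1)(p + 2)(p + 4) = 0 at p ∈ {-4, -2, 1, 2}; ∂C/∂q = -4(q - 1) = 0 at q ∈ {1}.
The Hessian is diagonal: diag(C_pp, C_qq). Second derivatives: C_pp(-4)=-7200, C_pp(-2)=2880, C_pp(1)=-1800, C_pp(2)=2880; C_qq(1)=-4.
Saddle points occur where the two diagonal entries have opposite signs: (-2, 1), (2, 1). Count: 2.

2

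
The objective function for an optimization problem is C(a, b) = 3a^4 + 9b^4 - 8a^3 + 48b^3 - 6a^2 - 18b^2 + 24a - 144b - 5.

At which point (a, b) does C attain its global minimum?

(-1, -4)

C(a,b) separates as P(a) + Q(b) − 5, so its minimum is min P + min Q − 5.
P'(a) = 12(a - 2)(a - 1)(a + 1) vanishes at a ∈ {-1, 1, 2}; Q'(b) = 36(b - 1)(b + 1)(b + 4) vanishes at b ∈ {-4, -1, 1}.
Local minima of P (where P''>0): P(-1)=-19, P(2)=8. Local minima of Q: Q(-4)=-480, Q(1)=-105.
So the global minimum of C is P(-1) + Q(-4) − 5 = -19 − 480 − 5 = -504, attained at (-1, -4).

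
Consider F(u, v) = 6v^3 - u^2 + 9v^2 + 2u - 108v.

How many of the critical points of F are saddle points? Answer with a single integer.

1

F separates as a function of u plus a function of v, so ∇F=0 decouples.
∂F/∂u = -2(u - 1) = 0 at u ∈ {1}; ∂F/∂v = 18(v - 2)(v + 3) = 0 at v ∈ {-3, 2}.
The Hessian is diagonal: diag(F_uu, F_vv). Second derivatives: F_uu(1)=-2; F_vv(-3)=-90, F_vv(2)=90.
Saddle points occur where the two diagonal entries have opposite signs: (1, 2). Count: 1.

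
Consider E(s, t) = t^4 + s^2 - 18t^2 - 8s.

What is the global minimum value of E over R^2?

E(s,t) separates as P(s) + Q(t), so its minimum is min P + min Q.
P'(s) = 2s - 8 vanishes at s ∈ {4}; Q'(t) = 4t(t - 3)(t + 3) vanishes at t ∈ {-3, 0, 3}.
Local minima of P (where P''>0): P(4)=-16. Local minima of Q: Q(-3)=-81, Q(3)=-81.
So the global minimum of E is P(4) + Q(-3) = -16 − 81 = -97, attained at (4, -3).

-97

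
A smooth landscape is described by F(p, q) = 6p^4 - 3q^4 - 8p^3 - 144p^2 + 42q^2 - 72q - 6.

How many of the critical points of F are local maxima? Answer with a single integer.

2

F separates as a function of p plus a function of q, so ∇F=0 decouples.
∂F/∂p = 24p(p - 4)(p + 3) = 0 at p ∈ {-3, 0, 4}; ∂F/∂q = -12(q - 2)(q - 1)(q + 3) = 0 at q ∈ {-3, 1, 2}.
The Hessian is diagonal: diag(F_pp, F_qq). Second derivatives: F_pp(-3)=504, F_pp(0)=-288, F_pp(4)=672; F_qq(-3)=-240, F_qq(1)=48, F_qq(2)=-60.
Local maxima occur where both diagonal entries negative: (0, -3), (0, 2). Count: 2.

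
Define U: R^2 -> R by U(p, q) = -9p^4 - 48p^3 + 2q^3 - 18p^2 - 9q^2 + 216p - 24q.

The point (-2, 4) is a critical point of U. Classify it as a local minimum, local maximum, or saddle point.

local minimum

The mixed partial ∂²U/∂p∂q is 0, so the Hessian at any point is diag(U_pp, U_qq) = diag(-36(3p^2 + 8p + 1), 6(2q - 3)).
At (-2, 4): H = diag(108, 30).
Both eigenvalues are positive, so H is positive definite: a local minimum.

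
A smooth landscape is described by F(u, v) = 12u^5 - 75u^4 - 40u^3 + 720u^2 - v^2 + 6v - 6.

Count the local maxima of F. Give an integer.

F separates as a function of u plus a function of v, so ∇F=0 decouples.
∂F/∂u = 60u(u - 4)(u - 3)(u + 2) = 0 at u ∈ {-2, 0, 3, 4}; ∂F/∂v = -2(v - 3) = 0 at v ∈ {3}.
The Hessian is diagonal: diag(F_uu, F_vv). Second derivatives: F_uu(-2)=-3600, F_uu(0)=1440, F_uu(3)=-900, F_uu(4)=1440; F_vv(3)=-2.
Local maxima occur where both diagonal entries negative: (-2, 3), (3, 3). Count: 2.

2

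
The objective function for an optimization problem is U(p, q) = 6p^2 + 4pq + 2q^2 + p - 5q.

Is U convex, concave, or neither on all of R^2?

U is quadratic, so its Hessian is the constant matrix H = [[12, 4], [4, 4]].
det(H) = 32, tr(H) = 16.
det(H) > 0 and tr(H) > 0, so H is positive definite everywhere: convex.

convex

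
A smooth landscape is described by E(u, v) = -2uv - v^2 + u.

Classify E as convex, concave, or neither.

E is quadratic, so its Hessian is the constant matrix H = [[0, -2], [-2, -2]].
det(H) = -4, tr(H) = -2.
det(H) < 0, so H is indefinite: neither convex nor concave.

neither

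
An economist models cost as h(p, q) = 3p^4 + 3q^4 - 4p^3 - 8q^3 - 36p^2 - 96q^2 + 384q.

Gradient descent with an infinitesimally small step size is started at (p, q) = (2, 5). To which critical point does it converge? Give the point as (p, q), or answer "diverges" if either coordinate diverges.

h is separable, so gradient descent decouples: p follows -∂h/∂p, q follows -∂h/∂q.
∂h/∂p = 12p(p - 3)(p + 2); at p=2 this is -96, so p increases.
∂h/∂q = 12(q - 4)(q - 2)(q + 4); at q=5 this is 324, so q decreases.
p converges to its nearest critical value 3 (a local min of the p-part); q converges to 4. The iterate converges to (3, 4).

(3, 4)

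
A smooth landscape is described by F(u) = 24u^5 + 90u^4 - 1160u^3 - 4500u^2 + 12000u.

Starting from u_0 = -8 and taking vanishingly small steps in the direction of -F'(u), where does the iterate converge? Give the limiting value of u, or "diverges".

F'(u) = 120(u - 5)(u - 1)(u + 4)(u + 5), so F'(-8) = 168480.
Gradient descent moves in the -F' direction, i.e. u is decreasing.
There is no critical point below u=-8, and F' keeps the same sign, so the iterate runs off to −∞.

diverges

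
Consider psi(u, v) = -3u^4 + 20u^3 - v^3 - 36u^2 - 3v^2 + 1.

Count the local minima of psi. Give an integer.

psi separates as a function of u plus a function of v, so ∇psi=0 decouples.
∂psi/∂u = -12u(u - 3)(u - 2) = 0 at u ∈ {0, 2, 3}; ∂psi/∂v = -3v(v + 2) = 0 at v ∈ {-2, 0}.
The Hessian is diagonal: diag(psi_uu, psi_vv). Second derivatives: psi_uu(0)=-72, psi_uu(2)=24, psi_uu(3)=-36; psi_vv(-2)=6, psi_vv(0)=-6.
Local minima occur where both diagonal entries positive: (2, -2). Count: 1.

1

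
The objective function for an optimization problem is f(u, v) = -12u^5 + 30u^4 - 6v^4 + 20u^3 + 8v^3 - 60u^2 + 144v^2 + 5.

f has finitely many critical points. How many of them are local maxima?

f separates as a function of u plus a function of v, so ∇f=0 decouples.
∂f/∂u = -60u(u - 2)(u - 1)(u + 1) = 0 at u ∈ {-1, 0, 1, 2}; ∂f/∂v = -24v(v - 4)(v + 3) = 0 at v ∈ {-3, 0, 4}.
The Hessian is diagonal: diag(f_uu, f_vv). Second derivatives: f_uu(-1)=360, f_uu(0)=-120, f_uu(1)=120, f_uu(2)=-360; f_vv(-3)=-504, f_vv(0)=288, f_vv(4)=-672.
Local maxima occur where both diagonal entries negative: (0, -3), (0, 4), (2, -3), (2, 4). Count: 4.

4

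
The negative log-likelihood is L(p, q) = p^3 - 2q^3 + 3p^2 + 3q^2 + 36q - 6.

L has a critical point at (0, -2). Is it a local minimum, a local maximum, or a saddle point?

local minimum

The mixed partial ∂²L/∂p∂q is 0, so the Hessian at any point is diag(L_pp, L_qq) = diag(6(p + 1), 6(-2q + 1)).
At (0, -2): H = diag(6, 30).
Both eigenvalues are positive, so H is positive definite: a local minimum.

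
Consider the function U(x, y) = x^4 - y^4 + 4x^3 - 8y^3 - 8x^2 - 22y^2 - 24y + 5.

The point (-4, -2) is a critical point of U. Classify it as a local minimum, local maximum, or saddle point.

local minimum

The mixed partial ∂²U/∂x∂y is 0, so the Hessian at any point is diag(U_xx, U_yy) = diag(4(3x^2 + 6x - 4), -4(3y^2 + 12y + 11)).
At (-4, -2): H = diag(80, 4).
Both eigenvalues are positive, so H is positive definite: a local minimum.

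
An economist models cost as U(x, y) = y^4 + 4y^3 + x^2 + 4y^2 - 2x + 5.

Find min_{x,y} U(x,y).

4

U(x,y) separates as P(x) + Q(y) + 5, so its minimum is min P + min Q + 5.
P'(x) = 2x - 2 vanishes at x ∈ {1}; Q'(y) = 4y(y + 1)(y + 2) vanishes at y ∈ {-2, -1, 0}.
Local minima of P (where P''>0): P(1)=-1. Local minima of Q: Q(-2)=0, Q(0)=0.
So the global minimum of U is P(1) + Q(-2) + 5 = -1 + 0 + 5 = 4, attained at (1, -2).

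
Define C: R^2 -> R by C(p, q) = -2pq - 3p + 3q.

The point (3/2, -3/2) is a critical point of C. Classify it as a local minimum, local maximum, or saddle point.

saddle point

The Hessian of C is constant: H = [[0, -2], [-2, 0]].
det(H) = 0·0 − (-2)² = -4.
Since det(H) < 0, H is indefinite and the critical point is a saddle point.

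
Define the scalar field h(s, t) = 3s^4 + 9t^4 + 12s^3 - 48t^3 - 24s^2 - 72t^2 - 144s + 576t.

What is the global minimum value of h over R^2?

h(s,t) separates as P(s) + Q(t), so its minimum is min P + min Q.
P'(s) = 12(s - 2)(s + 2)(s + 3) vanishes at s ∈ {-3, -2, 2}; Q'(t) = 36(t - 4)(t - 2)(t + 2) vanishes at t ∈ {-2, 2, 4}.
Local minima of P (where P''>0): P(-3)=135, P(2)=-240. Local minima of Q: Q(-2)=-912, Q(4)=384.
So the global minimum of h is P(2) + Q(-2) = -240 − 912 = -1152, attained at (2, -2).

-1152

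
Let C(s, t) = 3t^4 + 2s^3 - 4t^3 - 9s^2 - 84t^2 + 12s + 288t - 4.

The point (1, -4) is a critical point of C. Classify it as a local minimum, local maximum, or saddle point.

saddle point

The mixed partial ∂²C/∂s∂t is 0, so the Hessian at any point is diag(C_ss, C_tt) = diag(6(2s - 3), 12(3t^2 - 2t - 14)).
At (1, -4): H = diag(-6, 504).
The eigenvalues have opposite signs, so H is indefinite: a saddle point.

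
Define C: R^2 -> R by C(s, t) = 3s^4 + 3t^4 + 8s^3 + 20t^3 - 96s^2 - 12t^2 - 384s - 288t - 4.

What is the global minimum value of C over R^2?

-2212

C(s,t) separates as P(s) + Q(t) − 4, so its minimum is min P + min Q − 4.
P'(s) = 12(s - 4)(s + 2)(s + 4) vanishes at s ∈ {-4, -2, 4}; Q'(t) = 12(t - 2)(t + 3)(t + 4) vanishes at t ∈ {-4, -3, 2}.
Local minima of P (where P''>0): P(-4)=256, P(4)=-1792. Local minima of Q: Q(-4)=448, Q(2)=-416.
So the global minimum of C is P(4) + Q(2) − 4 = -1792 − 416 − 4 = -2212, attained at (4, 2).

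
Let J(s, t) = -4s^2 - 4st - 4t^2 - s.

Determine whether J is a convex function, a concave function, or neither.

J is quadratic, so its Hessian is the constant matrix H = [[-8, -4], [-4, -8]].
det(H) = 48, tr(H) = -16.
det(H) > 0 and tr(H) < 0, so H is negative definite everywhere: concave.

concave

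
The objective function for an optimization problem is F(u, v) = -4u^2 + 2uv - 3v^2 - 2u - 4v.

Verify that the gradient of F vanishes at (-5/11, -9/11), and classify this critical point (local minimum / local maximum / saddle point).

∇F = (-8u + 2v - 2, 2u - 6v - 4); substituting (-5/11, -9/11) gives ∇F = (0, 0), so (-5/11, -9/11) is indeed a critical point.
The Hessian of F is constant: H = [[-8, 2], [2, -6]].
det(H) = (-8)·(-6) − 2² = 44.
det(H) > 0 and tr(H) = -14 < 0, so H is negative definite and the point is a local maximum.

local maximum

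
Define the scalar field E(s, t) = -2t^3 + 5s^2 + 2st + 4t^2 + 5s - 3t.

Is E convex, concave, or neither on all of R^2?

The term -2t^3 is cubic, so the Hessian is not constant.
∂²E/∂t² = -12t + 8, which takes both signs as t varies (negative for sufficiently large t). A diagonal entry of the Hessian changing sign means the Hessian is neither positive- nor negative-semidefinite on all of R^2.

neither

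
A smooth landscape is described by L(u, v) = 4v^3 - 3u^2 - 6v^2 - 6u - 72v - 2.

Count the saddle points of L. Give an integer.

L separates as a function of u plus a function of v, so ∇L=0 decouples.
∂L/∂u = -6(u + 1) = 0 at u ∈ {-1}; ∂L/∂v = 12(v - 3)(v + 2) = 0 at v ∈ {-2, 3}.
The Hessian is diagonal: diag(L_uu, L_vv). Second derivatives: L_uu(-1)=-6; L_vv(-2)=-60, L_vv(3)=60.
Saddle points occur where the two diagonal entries have opposite signs: (-1, 3). Count: 1.

1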